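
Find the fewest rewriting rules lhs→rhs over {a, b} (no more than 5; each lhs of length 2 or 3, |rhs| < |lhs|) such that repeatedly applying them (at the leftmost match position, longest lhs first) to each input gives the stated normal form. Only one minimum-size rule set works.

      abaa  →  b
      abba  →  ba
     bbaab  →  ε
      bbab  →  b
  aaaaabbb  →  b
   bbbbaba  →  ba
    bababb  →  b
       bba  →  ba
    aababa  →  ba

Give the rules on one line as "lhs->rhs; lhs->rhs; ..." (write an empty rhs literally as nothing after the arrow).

aa->b; ab->; baa->a; bb->b

  | abaa => aa => b
  | abba => ba
  | bbaab => baab => ab => ε
  | bbab => bab => b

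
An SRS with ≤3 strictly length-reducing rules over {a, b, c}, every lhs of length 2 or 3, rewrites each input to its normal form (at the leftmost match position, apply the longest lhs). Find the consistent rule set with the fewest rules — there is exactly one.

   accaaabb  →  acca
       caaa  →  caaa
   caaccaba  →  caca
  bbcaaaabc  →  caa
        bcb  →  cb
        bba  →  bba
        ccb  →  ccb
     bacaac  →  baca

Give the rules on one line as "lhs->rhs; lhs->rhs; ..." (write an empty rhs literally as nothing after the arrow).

  | accaaabb => accaab => acca
  | caaa
  | caaccaba => cacaba => caca
  | bbcaaaabc => bcaaaabc => caaaabc => caaac => caa

aac->a; ab->; bc->c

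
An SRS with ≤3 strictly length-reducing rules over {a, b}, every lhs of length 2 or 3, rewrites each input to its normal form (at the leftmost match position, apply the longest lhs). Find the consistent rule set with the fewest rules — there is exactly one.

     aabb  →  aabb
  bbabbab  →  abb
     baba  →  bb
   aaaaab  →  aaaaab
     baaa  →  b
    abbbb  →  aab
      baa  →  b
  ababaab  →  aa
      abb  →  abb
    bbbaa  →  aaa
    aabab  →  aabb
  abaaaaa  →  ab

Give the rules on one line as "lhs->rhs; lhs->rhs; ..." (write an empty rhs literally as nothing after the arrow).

ba->b; bbb->a

  | aabb
  | bbabbab => bbbbab => abab => abb
  | baba => bba => bb
  | aaaaab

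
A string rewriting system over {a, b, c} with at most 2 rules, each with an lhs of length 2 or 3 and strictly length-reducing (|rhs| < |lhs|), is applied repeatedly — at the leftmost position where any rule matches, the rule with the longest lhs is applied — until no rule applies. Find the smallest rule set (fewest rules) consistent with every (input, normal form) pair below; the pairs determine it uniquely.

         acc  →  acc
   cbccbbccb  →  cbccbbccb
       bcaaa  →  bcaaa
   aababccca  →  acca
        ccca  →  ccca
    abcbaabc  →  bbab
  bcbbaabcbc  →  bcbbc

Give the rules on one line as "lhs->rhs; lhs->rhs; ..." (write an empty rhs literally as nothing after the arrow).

abb->; abc->b

  | acc
  | cbccbbccb
  | bcaaa
  | aababccca => aabbcca => acca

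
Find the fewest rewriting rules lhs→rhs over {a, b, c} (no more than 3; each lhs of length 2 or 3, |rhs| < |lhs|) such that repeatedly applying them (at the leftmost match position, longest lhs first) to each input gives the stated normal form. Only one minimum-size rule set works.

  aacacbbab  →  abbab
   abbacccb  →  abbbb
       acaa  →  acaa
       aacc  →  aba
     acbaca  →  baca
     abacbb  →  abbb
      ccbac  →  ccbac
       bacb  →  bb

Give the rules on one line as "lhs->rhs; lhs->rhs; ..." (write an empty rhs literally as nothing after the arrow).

  | aacacbbab => aacbbab => abbab
  | abbacccb => abbbacb => abbbb
  | acaa
  | aacc => aba

acb->b; acc->ba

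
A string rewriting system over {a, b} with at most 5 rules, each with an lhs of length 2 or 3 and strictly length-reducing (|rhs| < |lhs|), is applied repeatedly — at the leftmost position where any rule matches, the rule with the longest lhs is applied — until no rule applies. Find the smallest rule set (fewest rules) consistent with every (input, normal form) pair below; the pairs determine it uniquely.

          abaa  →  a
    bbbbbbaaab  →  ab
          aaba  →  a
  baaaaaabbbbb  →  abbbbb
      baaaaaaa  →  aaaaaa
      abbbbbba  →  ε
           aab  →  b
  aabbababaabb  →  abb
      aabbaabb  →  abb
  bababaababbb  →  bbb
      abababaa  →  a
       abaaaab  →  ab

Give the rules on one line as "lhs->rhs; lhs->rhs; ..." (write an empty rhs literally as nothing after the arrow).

  | abaa => a
  | bbbbbbaaab => bbbbbaab => bbbbab => bbbab => bbab => bab => ab
  | aaba => ba => a
  | baaaaaabbbbb => aaaaabbbbb => aaabbbbb => abbbbb

aab->b; aba->; ba->a; baa->a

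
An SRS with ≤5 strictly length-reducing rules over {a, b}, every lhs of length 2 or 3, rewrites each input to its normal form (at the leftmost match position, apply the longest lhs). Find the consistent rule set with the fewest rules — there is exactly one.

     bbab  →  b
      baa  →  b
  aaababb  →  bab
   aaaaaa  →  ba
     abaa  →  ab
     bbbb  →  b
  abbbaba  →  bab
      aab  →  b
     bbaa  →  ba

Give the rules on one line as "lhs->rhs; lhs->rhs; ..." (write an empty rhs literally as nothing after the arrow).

aa->b; aba->ab; bb->b; bba->aa

  | bbab => aab => bb => b
  | baa => bb => b
  | aaababb => bababb => babbb => babb => bab
  | aaaaaa => baaaa => bbaa => aaa => ba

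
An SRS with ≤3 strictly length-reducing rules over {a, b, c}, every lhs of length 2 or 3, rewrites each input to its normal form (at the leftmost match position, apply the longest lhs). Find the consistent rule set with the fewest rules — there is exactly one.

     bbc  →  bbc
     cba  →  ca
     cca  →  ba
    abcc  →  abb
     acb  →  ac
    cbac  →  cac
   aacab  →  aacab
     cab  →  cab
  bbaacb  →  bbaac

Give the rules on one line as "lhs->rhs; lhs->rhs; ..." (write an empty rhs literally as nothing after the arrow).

cb->c; cc->b

  | bbc
  | cba => ca
  | cca => ba
  | abcc => abb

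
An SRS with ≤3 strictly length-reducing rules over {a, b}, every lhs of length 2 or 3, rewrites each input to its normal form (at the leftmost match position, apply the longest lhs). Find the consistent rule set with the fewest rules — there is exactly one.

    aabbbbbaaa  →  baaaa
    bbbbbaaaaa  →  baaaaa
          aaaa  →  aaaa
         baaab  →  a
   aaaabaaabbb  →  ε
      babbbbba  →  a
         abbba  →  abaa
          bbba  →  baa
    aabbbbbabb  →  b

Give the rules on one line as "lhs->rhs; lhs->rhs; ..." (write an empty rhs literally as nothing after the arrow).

  | aabbbbbaaa => babbbbaaa => bbbaaa => baaaa
  | bbbbbaaaaa => babbaaaaa => baaaaa
  | aaaa
  | baaab => baba => a

aab->ba; bab->; bbb->ba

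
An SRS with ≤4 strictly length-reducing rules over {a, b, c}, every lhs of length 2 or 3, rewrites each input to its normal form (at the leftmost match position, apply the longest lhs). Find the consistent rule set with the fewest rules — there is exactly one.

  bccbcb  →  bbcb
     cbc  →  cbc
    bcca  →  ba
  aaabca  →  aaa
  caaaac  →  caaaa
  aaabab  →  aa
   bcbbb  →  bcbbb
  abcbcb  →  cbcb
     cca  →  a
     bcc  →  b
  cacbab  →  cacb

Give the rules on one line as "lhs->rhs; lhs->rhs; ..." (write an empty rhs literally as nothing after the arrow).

  | bccbcb => bbcb
  | cbc
  | bcca => ba
  | aaabca => aaca => aaa

aac->aa; ab->; cc->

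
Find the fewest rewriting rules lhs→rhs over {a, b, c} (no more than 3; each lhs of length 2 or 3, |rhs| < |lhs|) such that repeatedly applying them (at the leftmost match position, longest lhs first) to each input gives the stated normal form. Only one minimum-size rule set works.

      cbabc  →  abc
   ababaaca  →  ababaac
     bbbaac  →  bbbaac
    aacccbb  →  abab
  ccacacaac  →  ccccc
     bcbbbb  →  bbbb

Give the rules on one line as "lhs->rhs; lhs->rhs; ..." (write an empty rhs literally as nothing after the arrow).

acc->ba; ca->c; cb->

  | cbabc => abc
  | ababaaca => ababaac
  | bbbaac
  | aacccbb => abacbb => abab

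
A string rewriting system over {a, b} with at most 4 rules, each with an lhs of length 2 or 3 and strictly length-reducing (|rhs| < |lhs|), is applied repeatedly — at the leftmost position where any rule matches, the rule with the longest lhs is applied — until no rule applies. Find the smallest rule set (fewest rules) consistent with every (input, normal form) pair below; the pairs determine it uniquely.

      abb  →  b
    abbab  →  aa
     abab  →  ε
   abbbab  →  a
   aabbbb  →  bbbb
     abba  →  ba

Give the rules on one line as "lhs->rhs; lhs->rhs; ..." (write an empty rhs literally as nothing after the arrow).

  | abb => b
  | abbab => bab => aa
  | abab => ab => ε
  | abbbab => bbab => baa => a

aab->b; ab->; baa->a; bab->aa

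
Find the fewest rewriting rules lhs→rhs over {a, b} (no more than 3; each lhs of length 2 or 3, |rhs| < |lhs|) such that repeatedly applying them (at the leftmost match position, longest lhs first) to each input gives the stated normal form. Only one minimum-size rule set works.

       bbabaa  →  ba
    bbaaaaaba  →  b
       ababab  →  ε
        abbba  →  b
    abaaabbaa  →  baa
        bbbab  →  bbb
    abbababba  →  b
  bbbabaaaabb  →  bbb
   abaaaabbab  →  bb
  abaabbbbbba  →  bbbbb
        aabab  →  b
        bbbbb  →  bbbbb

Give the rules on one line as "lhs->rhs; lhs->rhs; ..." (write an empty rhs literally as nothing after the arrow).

aab->b; ab->; bba->b

  | bbabaa => bbaa => ba
  | bbaaaaaba => baaaaba => baaba => bba => b
  | ababab => abab => ab => ε
  | abbba => bba => b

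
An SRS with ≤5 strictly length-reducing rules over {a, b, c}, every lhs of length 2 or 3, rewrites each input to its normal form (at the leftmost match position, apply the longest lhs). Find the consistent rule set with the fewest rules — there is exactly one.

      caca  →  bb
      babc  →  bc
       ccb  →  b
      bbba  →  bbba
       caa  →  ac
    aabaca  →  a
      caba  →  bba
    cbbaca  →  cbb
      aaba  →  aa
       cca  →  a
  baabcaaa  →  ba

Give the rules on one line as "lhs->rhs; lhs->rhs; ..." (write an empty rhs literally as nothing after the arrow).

  | caca => bca => bb
  | babc => bc
  | ccb => b
  | bbba

ab->; ca->b; caa->ac; cc->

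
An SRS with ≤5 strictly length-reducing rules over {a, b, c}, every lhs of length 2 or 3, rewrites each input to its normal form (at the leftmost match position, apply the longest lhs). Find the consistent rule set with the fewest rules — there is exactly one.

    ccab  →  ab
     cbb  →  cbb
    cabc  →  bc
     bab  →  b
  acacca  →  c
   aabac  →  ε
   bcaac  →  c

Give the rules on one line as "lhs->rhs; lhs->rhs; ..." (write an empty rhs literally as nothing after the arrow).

  | ccab => ab
  | cbb
  | cabc => bc
  | bab => b

aa->c; ba->; ca->; cc->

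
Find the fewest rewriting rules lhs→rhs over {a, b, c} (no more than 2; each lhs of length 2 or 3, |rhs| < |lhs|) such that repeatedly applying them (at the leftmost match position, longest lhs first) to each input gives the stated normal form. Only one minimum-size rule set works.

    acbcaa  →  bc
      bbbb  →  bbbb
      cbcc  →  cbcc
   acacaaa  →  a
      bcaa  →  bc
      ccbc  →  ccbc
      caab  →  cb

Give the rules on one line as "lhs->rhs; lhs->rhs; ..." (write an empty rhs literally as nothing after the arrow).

  | acbcaa => bcaa => bc
  | bbbb
  | cbcc
  | acacaaa => acaaa => aaa => a

aa->; ac->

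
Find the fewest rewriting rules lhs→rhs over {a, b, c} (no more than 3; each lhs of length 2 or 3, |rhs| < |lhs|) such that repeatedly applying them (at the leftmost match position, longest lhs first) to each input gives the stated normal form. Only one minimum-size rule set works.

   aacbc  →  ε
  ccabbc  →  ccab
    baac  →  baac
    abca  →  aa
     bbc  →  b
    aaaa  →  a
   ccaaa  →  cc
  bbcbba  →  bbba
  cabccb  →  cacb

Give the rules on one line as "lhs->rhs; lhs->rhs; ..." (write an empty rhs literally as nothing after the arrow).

aaa->; bc->; cbc->a

  | aacbc => aaa => ε
  | ccabbc => ccab
  | baac
  | abca => aa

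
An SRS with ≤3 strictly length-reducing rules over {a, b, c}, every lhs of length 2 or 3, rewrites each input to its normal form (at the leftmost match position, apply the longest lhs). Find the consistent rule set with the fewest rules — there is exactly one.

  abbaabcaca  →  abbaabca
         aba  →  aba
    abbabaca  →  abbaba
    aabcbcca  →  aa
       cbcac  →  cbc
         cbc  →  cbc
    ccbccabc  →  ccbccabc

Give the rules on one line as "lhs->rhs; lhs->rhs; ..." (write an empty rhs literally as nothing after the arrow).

ac->; bcb->a

  | abbaabcaca => abbaabca
  | aba
  | abbabaca => abbaba
  | aabcbcca => aaacca => aaca => aa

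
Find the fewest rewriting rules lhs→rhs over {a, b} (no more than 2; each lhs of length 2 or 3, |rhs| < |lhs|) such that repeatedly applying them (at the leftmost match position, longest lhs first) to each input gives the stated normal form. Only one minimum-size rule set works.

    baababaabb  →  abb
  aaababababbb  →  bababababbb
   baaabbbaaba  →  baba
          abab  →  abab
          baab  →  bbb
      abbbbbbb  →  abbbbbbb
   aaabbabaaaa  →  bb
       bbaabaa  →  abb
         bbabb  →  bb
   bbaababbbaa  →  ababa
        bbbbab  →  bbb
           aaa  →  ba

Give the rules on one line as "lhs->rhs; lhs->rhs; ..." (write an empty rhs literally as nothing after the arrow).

aa->b; bba->

  | baababaabb => bbbabaabb => bbaabb => abb
  | aaababababbb => bababababbb
  | baaabbbaaba => bbabbbaaba => bbbaaba => baba
  | abab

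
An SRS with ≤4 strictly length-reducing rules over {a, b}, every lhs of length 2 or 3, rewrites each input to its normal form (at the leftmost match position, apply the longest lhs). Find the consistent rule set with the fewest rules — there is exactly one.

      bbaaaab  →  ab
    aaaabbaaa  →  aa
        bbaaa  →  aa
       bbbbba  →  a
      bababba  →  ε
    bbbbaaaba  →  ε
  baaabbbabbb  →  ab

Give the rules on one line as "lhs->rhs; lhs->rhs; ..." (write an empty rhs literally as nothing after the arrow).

aaa->bb; aba->; bb->a

  | bbaaaab => aaaaab => bbaab => aaab => bbb => ab
  | aaaabbaaa => bbabbaaa => aabbaaa => aaaaaa => bbaaa => aaaa => bba => aa
  | bbaaa => aaaa => bba => aa
  | bbbbba => abbba => aaba => a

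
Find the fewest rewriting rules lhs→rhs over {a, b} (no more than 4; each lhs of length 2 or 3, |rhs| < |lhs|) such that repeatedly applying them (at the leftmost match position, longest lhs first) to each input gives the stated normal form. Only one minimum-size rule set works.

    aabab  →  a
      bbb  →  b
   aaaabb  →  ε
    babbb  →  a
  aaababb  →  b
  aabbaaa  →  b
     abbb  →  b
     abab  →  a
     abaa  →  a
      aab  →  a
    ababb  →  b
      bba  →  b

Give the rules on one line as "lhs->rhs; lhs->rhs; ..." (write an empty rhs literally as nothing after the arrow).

  | aabab => bbab => aab => bb => a
  | bbb => ab => b
  | aaaabb => baabb => bbbb => abb => ε
  | babbb => bb => a

aa->b; ab->b; abb->; bb->a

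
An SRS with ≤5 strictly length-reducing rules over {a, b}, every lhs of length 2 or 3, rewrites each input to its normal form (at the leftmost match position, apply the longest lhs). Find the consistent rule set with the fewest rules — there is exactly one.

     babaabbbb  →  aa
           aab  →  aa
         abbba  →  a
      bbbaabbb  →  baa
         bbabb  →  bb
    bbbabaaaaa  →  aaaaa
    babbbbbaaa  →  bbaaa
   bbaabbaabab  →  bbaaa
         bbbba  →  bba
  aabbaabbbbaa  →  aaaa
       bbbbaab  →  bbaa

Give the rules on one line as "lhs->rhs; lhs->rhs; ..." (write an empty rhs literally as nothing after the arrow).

  | babaabbbb => aabbbb => aabbb => aabb => aab => aa
  | aab => aa
  | abbba => abba => aba => a
  | bbbaabbb => baabbb => baabb => baab => baa

ab->a; aba->a; bab->; bbb->b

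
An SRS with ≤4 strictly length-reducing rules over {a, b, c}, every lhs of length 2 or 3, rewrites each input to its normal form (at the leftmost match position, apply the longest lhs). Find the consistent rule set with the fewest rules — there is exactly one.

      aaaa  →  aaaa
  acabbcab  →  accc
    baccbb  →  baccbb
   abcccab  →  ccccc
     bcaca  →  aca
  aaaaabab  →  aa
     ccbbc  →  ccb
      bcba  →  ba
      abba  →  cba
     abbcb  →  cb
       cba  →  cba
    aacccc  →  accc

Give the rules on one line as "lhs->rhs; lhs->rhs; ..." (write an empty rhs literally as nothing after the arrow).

  | aaaa
  | acabbcab => accbcab => accab => accc
  | baccbb
  | abcccab => ccccab => ccccc

aac->a; ab->c; bc->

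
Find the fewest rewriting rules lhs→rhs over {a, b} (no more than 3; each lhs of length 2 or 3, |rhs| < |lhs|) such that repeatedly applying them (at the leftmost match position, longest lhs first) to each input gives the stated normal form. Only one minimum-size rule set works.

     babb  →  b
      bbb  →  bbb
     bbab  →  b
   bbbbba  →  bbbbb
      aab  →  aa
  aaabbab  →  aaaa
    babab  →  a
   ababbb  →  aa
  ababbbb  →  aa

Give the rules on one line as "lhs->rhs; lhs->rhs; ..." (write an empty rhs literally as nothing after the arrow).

  | babb => b
  | bbb
  | bbab => b
  | bbbbba => bbbbb

ab->a; ba->b; bab->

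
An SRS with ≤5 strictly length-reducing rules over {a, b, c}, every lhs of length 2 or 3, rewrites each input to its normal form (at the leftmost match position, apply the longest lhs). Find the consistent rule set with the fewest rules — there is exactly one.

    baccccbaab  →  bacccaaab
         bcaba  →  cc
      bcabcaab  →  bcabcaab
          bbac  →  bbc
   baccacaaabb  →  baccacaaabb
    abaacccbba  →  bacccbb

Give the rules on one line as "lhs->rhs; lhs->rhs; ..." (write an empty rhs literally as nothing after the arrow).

aba->b; bba->bb; bcb->cc; cba->aa

  | baccccbaab => bacccaaab
  | bcaba => bcb => cc
  | bcabcaab
  | bbac => bbc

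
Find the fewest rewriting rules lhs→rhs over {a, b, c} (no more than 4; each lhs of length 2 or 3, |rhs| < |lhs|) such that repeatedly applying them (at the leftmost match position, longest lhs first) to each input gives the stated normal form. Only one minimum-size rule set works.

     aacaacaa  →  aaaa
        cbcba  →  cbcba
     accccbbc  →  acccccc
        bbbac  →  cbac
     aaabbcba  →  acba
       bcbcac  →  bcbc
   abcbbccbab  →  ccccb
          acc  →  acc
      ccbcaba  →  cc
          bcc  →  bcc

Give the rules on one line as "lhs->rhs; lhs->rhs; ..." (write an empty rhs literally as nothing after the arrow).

  | aacaacaa => aaacaa => aaaa
  | cbcba
  | accccbbc => acccccc
  | bbbac => cbac

ab->; bb->c; ca->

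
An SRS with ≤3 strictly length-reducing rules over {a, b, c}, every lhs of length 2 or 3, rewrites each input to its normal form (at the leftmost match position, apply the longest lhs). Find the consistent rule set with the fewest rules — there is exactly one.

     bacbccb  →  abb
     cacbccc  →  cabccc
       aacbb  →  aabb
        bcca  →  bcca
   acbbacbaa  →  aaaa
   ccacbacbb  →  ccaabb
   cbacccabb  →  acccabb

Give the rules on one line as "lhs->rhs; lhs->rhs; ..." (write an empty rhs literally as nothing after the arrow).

  | bacbccb => acbccb => abccb => abcb => abb
  | cacbccc => cabccc
  | aacbb => aabb
  | bcca

ba->a; cb->b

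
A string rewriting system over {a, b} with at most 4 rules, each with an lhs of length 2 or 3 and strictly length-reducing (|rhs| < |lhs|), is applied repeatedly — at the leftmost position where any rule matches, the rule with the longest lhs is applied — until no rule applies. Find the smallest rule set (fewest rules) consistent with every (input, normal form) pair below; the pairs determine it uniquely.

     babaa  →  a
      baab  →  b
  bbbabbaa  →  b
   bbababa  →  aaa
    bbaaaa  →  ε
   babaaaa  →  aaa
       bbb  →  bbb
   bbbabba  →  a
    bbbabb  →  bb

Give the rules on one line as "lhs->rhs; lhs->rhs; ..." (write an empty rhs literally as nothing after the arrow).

abb->bb; ba->a; baa->

  | babaa => abaa => a
  | baab => b
  | bbbabbaa => bbabbaa => babbaa => abbaa => bbaa => b
  | bbababa => bababa => ababa => aaba => aaa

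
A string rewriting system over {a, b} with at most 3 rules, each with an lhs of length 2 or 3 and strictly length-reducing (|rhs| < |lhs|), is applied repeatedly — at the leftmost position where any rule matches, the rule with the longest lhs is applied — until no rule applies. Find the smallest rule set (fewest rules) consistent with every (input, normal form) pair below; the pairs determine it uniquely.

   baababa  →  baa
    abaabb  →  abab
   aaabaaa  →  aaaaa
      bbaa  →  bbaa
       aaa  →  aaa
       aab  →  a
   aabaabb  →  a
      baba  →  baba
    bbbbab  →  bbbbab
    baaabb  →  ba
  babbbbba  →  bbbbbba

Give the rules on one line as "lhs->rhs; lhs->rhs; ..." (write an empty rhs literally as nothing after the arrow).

  | baababa => baaba => baa
  | abaabb => abab
  | aaabaaa => aaaaa
  | bbaa

aab->a; abb->bb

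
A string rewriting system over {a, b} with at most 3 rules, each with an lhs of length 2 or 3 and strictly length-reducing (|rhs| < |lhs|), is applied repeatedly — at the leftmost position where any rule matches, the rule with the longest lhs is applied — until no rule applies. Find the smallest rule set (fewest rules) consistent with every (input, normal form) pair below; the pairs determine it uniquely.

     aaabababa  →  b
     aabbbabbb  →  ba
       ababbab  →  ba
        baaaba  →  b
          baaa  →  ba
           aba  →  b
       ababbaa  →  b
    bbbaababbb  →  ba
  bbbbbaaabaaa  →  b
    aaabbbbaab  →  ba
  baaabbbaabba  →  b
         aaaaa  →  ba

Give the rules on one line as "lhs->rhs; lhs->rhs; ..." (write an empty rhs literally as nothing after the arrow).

  | aaabababa => babababa => baababa => bbbaba => bbaba => baba => baa => bb => b
  | aabbbabbb => bbbbabbb => bbbabbb => bbabbb => babbb => babb => bab => ba
  | ababbab => aabbab => bbbab => bbab => bab => ba
  | baaaba => bbaba => baba => baa => bb => b

aa->b; ab->a; bb->b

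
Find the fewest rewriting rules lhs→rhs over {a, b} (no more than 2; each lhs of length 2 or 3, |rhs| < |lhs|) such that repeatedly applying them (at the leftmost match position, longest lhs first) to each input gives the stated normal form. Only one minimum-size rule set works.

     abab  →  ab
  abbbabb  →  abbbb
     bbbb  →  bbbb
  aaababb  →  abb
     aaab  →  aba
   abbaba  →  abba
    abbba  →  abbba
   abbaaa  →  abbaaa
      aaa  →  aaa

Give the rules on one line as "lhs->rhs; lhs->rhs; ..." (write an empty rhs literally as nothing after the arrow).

aab->ba; bab->b

  | abab => ab
  | abbbabb => abbbb
  | bbbb
  | aaababb => abaabb => abbab => abb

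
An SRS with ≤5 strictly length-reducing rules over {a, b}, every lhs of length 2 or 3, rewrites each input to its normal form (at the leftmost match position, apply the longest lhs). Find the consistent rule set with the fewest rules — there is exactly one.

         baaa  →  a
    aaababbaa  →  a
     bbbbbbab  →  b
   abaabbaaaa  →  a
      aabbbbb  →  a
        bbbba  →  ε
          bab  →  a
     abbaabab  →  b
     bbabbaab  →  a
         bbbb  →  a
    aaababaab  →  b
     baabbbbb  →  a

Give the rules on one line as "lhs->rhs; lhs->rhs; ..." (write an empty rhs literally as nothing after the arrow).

aa->; ab->a; ba->a; bb->a

  | baaa => aaa => a
  | aaababbaa => ababbaa => aabbaa => bbaa => aaa => a
  | bbbbbbab => abbbbab => abbbab => abbab => abab => aab => b
  | abaabbaaaa => aaabbaaaa => abbaaaa => abaaaa => aaaaa => aaa => a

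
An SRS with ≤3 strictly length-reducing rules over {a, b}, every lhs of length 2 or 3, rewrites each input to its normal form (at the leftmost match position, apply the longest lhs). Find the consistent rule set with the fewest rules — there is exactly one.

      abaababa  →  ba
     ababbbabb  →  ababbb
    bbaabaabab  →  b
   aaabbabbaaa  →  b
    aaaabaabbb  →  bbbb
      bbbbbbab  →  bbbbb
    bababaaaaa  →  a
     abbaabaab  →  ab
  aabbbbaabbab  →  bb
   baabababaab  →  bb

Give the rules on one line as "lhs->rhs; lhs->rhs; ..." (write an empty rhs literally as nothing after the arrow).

  | abaababa => aababa => bbaba => ba
  | ababbbabb => ababbb
  | bbaabaabab => abaabab => aabab => bbab => b
  | aaabbabbaaa => babbabbaaa => babbaaa => baaa => aa => b

aa->b; baa->a; bba->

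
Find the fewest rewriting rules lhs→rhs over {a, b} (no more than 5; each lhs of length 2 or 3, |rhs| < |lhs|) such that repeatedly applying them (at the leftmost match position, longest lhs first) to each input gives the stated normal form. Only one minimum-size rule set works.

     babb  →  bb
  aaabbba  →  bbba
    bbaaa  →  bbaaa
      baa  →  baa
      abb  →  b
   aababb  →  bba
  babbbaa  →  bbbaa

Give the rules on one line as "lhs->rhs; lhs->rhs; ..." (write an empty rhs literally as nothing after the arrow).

aab->ba; ab->a; aba->b; abb->b

  | babb => bb
  | aaabbba => ababba => bbba
  | bbaaa
  | baa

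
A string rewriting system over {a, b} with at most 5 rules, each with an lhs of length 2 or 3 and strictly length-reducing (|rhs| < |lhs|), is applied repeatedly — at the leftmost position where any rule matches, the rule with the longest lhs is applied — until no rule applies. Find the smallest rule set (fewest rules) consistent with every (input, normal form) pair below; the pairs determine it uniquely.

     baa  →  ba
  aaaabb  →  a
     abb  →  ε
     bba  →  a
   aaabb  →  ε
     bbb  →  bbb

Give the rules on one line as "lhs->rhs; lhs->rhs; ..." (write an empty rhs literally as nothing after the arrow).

aaa->a; abb->; baa->ba; bba->a

  | baa => ba
  | aaaabb => aabb => a
  | abb => ε
  | bba => a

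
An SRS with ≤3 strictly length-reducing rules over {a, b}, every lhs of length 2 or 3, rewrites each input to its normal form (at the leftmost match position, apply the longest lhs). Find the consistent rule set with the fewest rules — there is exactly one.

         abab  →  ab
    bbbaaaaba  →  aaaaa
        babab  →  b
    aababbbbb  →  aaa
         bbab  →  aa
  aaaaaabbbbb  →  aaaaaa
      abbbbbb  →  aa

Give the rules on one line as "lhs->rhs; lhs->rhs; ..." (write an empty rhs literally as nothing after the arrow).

aab->aa; ba->; bb->a

  | abab => ab
  | bbbaaaaba => abaaaaba => aaaaba => aaaaa
  | babab => bab => b
  | aababbbbb => aaabbbbb => aaabbbb => aaabbb => aaabb => aaab => aaa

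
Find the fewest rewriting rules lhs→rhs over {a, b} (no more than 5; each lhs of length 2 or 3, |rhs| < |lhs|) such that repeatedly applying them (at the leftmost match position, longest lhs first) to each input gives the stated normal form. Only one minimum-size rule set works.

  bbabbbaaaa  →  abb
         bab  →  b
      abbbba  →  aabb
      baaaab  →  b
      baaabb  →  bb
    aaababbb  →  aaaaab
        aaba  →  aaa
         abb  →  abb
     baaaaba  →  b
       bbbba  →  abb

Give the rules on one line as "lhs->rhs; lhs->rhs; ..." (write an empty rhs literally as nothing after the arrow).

  | bbabbbaaaa => bbbbaaaa => abbaaaa => abbaaa => abbaa => abba => abb
  | bab => b
  | abbbba => aabba => aabb
  | baaaab => baaab => baab => bab => b

aba->aa; ba->b; bab->b; bbb->ab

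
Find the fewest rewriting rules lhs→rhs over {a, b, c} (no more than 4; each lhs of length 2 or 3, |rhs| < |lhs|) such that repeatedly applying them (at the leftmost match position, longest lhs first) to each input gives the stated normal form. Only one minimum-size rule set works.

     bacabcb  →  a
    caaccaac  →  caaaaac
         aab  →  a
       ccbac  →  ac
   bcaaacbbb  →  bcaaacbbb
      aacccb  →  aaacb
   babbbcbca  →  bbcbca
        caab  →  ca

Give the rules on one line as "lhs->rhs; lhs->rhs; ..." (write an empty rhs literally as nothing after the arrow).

  | bacabcb => acabcb => accb => aab => a
  | caaccaac => caaaaac
  | aab => a
  | ccbac => abac => ac

ab->; ba->a; cc->a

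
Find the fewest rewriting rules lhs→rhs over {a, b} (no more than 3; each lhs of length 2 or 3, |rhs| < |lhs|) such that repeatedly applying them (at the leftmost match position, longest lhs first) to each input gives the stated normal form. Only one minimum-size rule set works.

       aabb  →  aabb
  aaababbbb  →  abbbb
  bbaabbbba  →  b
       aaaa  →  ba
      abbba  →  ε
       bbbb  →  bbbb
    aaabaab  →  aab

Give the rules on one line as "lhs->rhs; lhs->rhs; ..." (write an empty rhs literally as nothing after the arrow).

  | aabb
  | aaababbbb => bbabbbb => abbbb
  | bbaabbbba => aabbbba => aabba => aaa => b
  | aaaa => ba

aaa->b; aba->; bba->a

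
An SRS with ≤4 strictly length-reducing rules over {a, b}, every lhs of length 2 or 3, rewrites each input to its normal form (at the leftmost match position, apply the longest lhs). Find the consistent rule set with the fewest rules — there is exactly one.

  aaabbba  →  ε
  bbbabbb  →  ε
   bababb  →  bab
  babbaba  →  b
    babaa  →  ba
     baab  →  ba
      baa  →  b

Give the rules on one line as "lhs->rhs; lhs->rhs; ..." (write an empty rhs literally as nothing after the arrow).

aa->; aab->a; aba->aa; bb->a

  | aaabbba => abbba => aaba => aa => ε
  | bbbabbb => ababbb => aabbb => abb => aa => ε
  | bababb => baabb => bab
  | babbaba => baaaba => baba => baa => b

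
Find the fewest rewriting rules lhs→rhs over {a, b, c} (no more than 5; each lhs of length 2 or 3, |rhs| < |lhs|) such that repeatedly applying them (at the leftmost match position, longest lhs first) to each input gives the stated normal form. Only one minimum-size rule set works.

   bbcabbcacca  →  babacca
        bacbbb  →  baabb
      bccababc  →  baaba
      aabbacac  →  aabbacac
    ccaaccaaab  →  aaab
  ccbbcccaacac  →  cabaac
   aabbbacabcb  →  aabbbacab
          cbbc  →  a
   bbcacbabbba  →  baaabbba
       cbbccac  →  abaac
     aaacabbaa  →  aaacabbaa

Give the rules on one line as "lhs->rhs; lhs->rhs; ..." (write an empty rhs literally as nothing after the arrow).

  | bbcabbcacca => babbcacca => babacca
  | bacbbb => baabb
  | bccababc => baababc => baaba
  | aabbacac

bc->; bcc->ba; caa->b; cb->a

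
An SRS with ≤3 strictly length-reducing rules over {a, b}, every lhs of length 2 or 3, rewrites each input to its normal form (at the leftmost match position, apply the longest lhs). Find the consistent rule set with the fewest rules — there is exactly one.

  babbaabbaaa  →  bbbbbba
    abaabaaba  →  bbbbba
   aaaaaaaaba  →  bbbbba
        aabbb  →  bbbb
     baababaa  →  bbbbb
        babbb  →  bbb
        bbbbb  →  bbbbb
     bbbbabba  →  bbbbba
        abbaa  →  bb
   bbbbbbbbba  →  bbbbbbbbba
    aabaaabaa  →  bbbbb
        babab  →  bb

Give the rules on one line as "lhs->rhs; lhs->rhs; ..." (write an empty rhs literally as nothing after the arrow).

aa->b; ab->; aba->ba

  | babbaabbaaa => bbaabbaaa => bbbbbaaa => bbbbbba
  | abaabaaba => baabaaba => bbbaaba => bbbbba
  | aaaaaaaaba => baaaaaaba => bbaaaaba => bbbaaba => bbbbba
  | aabbb => bbbb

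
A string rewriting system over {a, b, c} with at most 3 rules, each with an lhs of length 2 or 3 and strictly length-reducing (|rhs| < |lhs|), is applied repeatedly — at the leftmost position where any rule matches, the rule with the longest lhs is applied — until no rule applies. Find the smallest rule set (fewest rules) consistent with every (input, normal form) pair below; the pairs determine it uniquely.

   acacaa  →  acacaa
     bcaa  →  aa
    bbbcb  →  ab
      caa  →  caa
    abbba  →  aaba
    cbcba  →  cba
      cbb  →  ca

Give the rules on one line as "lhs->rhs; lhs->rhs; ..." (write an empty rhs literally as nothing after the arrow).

  | acacaa
  | bcaa => aa
  | bbbcb => abcb => ab
  | caa

bb->a; bc->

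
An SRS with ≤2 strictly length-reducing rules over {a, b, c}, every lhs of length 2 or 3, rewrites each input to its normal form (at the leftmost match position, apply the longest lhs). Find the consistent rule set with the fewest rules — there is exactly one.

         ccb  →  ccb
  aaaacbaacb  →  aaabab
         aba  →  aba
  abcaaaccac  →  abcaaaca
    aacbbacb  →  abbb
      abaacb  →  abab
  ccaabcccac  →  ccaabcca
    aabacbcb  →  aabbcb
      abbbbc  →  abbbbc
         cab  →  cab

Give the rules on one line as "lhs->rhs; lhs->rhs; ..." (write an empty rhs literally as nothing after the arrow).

  | ccb
  | aaaacbaacb => aaabaacb => aaabab
  | aba
  | abcaaaccac => abcaaaca

acb->b; cac->a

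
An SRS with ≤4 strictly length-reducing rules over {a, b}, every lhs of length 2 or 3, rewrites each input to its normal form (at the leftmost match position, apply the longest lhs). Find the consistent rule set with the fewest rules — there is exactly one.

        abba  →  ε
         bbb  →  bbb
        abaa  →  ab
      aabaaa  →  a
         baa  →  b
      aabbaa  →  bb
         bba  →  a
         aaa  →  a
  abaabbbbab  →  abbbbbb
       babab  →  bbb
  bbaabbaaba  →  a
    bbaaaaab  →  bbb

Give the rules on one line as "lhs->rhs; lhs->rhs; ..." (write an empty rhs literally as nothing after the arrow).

  | abba => aba => aa => ε
  | bbb
  | abaa => ab
  | aabaaa => baaa => ba => a

aa->; ba->a; baa->b; bab->bb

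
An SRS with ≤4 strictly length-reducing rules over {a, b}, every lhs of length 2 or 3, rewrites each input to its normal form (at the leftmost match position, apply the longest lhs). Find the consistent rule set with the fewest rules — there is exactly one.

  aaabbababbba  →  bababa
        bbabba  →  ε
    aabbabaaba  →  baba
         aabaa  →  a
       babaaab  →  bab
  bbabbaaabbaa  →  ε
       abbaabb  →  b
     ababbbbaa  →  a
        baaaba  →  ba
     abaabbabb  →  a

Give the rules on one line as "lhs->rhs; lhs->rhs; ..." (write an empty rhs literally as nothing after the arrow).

  | aaabbababbba => babbababbba => bababbba => bababa
  | bbabba => bba => ε
  | aabbabaaba => bbbabaaba => babaaba => babbba => baba
  | aabaa => bbaa => a

aa->b; bb->; bba->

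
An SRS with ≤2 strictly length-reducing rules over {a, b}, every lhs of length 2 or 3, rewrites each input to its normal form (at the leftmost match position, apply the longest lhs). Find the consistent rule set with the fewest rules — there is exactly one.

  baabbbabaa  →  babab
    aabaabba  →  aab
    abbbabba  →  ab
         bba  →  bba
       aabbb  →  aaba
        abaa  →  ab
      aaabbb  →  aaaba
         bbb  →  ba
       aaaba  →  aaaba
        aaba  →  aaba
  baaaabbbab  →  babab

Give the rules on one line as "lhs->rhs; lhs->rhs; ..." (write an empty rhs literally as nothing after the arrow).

baa->b; bbb->ba

  | baabbbabaa => bbbbabaa => bababaa => babab
  | aabaabba => aabbba => aabaa => aab
  | abbbabba => abaabba => abbba => abaa => ab
  | bba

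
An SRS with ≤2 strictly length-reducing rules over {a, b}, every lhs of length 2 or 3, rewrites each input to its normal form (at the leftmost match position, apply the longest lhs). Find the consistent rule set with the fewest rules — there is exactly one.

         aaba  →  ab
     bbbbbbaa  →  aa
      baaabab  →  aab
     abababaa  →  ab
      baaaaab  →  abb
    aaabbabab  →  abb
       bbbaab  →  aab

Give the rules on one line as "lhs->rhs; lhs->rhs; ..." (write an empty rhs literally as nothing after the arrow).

aaa->ab; ba->a

  | aaba => aaa => ab
  | bbbbbbaa => bbbbbaa => bbbbaa => bbbaa => bbaa => baa => aa
  | baaabab => aaabab => abbab => abab => aab
  | abababaa => aababaa => aaabaa => abbaa => abaa => aaa => ab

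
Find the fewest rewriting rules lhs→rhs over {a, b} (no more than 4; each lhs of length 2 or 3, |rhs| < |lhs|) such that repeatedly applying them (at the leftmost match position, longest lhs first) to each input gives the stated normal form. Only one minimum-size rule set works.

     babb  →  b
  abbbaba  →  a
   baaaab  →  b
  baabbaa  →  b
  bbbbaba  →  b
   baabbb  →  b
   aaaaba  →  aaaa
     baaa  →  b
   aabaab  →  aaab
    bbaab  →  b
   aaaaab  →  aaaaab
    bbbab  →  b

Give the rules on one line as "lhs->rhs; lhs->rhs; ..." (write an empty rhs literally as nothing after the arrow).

aba->a; ba->b; bb->b

  | babb => bbb => bb => b
  | abbbaba => abbaba => ababa => aba => a
  | baaaab => baaab => baab => bab => bb => b
  | baabbaa => babbaa => bbbaa => bbaa => baa => ba => b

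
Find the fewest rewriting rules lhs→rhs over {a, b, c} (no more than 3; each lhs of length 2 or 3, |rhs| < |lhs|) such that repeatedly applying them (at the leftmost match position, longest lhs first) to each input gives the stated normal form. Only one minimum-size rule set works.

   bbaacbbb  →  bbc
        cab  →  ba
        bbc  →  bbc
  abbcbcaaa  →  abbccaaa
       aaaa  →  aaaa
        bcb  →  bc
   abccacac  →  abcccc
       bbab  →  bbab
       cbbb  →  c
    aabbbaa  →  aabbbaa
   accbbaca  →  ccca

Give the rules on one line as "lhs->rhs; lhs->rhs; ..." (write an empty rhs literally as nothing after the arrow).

ac->c; cab->ba; cb->c

  | bbaacbbb => bbacbbb => bbcbbb => bbcbb => bbcb => bbc
  | cab => ba
  | bbc
  | abbcbcaaa => abbccaaa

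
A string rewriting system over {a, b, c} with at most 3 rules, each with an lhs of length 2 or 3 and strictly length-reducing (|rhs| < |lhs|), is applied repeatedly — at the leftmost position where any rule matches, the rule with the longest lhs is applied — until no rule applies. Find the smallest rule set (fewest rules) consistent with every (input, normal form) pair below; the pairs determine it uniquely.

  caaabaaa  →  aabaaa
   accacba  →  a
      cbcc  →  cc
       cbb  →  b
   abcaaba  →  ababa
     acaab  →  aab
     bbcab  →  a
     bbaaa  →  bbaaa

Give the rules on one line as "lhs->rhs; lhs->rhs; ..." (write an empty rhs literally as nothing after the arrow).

bbb->a; ca->; cb->

  | caaabaaa => aabaaa
  | accacba => accba => aca => a
  | cbcc => cc
  | cbb => b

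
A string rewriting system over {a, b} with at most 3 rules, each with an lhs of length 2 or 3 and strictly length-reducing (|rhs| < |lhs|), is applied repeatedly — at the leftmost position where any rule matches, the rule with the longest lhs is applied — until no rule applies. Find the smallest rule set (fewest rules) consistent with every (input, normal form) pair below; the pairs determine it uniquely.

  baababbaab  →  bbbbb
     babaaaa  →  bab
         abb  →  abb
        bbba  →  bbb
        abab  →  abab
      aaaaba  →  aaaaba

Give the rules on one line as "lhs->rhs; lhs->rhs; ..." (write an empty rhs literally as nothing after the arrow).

  | baababbaab => bbabbaab => bbbbaab => bbbbab => bbbbb
  | babaaaa => babaa => bab
  | abb
  | bbba => bbb

baa->b; bba->bb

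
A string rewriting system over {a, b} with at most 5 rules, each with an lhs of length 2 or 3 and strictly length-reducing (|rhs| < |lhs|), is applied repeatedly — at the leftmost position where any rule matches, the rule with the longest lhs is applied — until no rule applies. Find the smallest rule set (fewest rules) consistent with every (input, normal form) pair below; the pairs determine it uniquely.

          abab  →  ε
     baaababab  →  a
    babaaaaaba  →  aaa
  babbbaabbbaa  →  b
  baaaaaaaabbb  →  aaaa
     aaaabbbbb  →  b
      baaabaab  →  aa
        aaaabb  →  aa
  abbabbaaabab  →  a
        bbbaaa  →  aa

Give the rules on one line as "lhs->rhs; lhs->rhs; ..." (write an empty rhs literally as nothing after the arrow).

ab->; ba->b; baa->a; bbb->b

  | abab => ab => ε
  | baaababab => aababab => aabab => aab => a
  | babaaaaaba => bbaaaaaba => baaaaba => aaaba => aaa
  | babbbaabbbaa => bbbbaabbbaa => bbaabbbaa => babbbaa => bbbbaa => bbaa => ba => b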